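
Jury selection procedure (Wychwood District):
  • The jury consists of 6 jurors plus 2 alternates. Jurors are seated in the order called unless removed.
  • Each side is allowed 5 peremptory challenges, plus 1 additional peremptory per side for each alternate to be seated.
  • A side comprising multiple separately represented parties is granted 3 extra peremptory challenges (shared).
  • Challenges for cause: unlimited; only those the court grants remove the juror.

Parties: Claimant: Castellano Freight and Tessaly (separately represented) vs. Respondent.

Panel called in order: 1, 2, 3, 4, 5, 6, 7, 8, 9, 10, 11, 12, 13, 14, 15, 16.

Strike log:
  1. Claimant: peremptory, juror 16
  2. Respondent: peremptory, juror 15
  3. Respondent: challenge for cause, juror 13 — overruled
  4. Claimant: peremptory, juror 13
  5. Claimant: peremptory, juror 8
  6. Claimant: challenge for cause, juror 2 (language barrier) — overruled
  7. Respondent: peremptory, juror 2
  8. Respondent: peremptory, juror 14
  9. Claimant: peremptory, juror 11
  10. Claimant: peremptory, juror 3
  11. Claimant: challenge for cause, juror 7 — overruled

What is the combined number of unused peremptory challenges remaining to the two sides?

Claimant allotment: 5 base + 1 × 2 alternates + 3 multi-party = 10. Respondent allotment: 5 base + 1 × 2 alternates = 7.
Claimant peremptories used: #16, #13, #8, #11, #3 — 5 (for-cause on #2, #7 don't count).
Respondent peremptories used: #15, #2, #14 — 3 (the for-cause on #13 doesn't count).
Remaining: (10 − 5) + (7 − 3) = 9.

9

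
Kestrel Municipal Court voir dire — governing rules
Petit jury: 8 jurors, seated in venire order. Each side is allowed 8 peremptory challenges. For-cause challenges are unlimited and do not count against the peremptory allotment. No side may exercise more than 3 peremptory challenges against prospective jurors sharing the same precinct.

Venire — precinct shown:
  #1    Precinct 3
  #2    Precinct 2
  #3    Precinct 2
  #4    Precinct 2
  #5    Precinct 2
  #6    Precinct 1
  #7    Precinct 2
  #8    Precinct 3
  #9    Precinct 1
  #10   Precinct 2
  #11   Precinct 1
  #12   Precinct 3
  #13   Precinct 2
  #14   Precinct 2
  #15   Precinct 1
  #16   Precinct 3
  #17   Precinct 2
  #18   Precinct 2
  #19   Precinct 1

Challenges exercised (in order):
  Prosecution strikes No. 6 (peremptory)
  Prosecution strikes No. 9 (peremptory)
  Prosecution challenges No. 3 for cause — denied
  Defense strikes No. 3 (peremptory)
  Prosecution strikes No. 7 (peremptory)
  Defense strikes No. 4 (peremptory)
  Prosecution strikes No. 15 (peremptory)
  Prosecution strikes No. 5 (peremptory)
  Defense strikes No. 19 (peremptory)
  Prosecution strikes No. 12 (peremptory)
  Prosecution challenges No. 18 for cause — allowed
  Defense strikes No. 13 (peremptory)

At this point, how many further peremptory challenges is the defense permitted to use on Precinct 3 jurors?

3

Defense peremptories so far: #3, #4, #19, #13 — 4 of 8 used, 4 left overall.
Against Precinct 3: none yet — per-precinct cap 3 leaves 3.
Binding limit: min(4, 3) = 3.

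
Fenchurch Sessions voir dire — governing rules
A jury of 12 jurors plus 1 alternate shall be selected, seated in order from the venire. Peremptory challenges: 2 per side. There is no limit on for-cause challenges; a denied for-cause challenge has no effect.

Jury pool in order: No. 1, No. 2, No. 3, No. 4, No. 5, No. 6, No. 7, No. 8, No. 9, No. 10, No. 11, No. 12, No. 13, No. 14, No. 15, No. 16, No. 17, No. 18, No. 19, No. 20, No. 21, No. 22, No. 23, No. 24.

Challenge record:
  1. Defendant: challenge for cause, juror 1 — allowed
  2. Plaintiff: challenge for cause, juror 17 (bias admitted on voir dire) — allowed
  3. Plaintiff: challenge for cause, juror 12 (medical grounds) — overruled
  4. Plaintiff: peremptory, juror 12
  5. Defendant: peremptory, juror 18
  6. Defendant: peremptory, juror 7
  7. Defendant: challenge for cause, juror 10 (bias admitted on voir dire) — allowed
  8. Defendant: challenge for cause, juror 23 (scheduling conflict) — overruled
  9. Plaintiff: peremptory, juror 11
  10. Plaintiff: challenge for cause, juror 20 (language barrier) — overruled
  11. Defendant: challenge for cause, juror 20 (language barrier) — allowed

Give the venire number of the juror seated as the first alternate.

Removed: #1, #7, #10, #11, #12, #17, #18, #20. (#23 stays — for-cause denied.)
Filling seats in venire order through position 13: #2, #3, #4, #5, #6, #8, #9, #13, #14, #15, #16, #19, #21.
So alternate 1 is #21.

21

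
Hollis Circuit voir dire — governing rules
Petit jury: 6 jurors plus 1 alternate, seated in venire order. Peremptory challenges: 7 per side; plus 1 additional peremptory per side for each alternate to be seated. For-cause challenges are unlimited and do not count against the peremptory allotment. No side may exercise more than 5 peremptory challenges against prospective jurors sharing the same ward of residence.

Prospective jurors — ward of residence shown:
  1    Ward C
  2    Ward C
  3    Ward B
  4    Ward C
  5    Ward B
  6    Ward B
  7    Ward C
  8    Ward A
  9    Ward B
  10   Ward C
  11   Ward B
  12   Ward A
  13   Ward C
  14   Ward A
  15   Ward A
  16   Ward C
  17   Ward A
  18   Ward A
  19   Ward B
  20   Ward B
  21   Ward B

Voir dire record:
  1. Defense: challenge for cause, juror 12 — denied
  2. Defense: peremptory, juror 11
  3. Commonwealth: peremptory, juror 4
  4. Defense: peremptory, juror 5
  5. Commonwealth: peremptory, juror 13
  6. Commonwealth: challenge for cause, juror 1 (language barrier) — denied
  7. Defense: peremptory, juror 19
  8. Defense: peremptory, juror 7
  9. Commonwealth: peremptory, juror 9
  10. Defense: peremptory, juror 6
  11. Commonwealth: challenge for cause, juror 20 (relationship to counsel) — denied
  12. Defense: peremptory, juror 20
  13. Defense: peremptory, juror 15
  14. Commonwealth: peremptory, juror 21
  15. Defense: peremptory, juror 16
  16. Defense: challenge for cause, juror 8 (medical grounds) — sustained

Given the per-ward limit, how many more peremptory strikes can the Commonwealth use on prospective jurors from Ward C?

Commonwealth peremptories so far: #4, #13, #9, #21 — 4 of 8 used, 4 left overall.
Against Ward C: #4, #13 — 2 used; per-ward cap 5 leaves 3.
Binding limit: min(4, 3) = 3.

3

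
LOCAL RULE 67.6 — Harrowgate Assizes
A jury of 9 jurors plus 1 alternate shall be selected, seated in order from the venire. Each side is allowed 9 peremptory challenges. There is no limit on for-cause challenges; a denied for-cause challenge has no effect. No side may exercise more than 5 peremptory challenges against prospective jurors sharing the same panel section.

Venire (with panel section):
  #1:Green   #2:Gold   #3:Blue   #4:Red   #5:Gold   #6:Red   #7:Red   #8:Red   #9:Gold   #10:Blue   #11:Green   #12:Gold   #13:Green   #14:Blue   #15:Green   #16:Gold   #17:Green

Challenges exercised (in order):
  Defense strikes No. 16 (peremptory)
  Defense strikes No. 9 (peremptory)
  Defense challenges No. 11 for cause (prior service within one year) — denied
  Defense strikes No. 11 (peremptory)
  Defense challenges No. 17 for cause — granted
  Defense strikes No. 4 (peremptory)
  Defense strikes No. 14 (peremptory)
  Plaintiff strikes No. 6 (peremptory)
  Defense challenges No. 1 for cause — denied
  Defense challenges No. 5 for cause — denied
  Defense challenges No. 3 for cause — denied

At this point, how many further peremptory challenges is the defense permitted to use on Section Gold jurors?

3

Defense peremptories so far: #16, #9, #11, #4, #14 — 5 of 9 used, 4 left overall.
Against Section Gold: #16, #9 — 2 used; per-section cap 5 leaves 3.
Binding limit: min(4, 3) = 3.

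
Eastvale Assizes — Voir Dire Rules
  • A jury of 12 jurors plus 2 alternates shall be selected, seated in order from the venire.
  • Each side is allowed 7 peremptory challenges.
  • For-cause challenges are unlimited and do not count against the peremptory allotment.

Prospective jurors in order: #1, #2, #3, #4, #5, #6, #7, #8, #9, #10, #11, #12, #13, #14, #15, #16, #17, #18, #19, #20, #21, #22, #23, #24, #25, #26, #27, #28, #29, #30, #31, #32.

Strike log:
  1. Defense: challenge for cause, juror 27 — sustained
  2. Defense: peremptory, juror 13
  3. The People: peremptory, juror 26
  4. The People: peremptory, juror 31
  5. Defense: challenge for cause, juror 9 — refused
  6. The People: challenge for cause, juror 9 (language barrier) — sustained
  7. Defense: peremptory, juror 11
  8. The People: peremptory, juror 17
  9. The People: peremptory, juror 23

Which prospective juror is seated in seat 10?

Removed: #9, #11, #13, #17, #23, #26, #27, #31.
Seating in order: seats 1–12 → #1, #2, #3, #4, #5, #6, #7, #8, #10, #12, #14, #15; alternates → #16, #18.
So seat 10 is #12.

12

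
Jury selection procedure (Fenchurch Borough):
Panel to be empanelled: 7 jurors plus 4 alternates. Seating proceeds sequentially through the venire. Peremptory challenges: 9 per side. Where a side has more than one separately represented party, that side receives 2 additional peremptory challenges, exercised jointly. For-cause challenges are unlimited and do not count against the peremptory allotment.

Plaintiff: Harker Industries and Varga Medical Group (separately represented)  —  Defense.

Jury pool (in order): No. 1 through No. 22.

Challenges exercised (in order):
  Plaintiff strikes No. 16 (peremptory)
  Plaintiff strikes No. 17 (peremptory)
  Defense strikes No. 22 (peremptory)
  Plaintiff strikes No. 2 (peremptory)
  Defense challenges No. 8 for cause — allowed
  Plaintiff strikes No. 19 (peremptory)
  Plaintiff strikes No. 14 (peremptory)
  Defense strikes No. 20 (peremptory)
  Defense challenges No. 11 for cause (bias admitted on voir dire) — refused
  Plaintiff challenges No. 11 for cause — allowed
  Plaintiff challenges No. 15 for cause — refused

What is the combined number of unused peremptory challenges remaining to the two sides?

13

Plaintiff allotment: 9 base + 2 multi-party = 11. Defense allotment: 9.
Plaintiff peremptories used: #16, #17, #2, #19, #14 — 5 (for-cause on #11, #15 don't count).
Defense peremptories used: #22, #20 — 2 (for-cause on #8, #11 don't count).
Remaining: (11 − 5) + (9 − 2) = 13.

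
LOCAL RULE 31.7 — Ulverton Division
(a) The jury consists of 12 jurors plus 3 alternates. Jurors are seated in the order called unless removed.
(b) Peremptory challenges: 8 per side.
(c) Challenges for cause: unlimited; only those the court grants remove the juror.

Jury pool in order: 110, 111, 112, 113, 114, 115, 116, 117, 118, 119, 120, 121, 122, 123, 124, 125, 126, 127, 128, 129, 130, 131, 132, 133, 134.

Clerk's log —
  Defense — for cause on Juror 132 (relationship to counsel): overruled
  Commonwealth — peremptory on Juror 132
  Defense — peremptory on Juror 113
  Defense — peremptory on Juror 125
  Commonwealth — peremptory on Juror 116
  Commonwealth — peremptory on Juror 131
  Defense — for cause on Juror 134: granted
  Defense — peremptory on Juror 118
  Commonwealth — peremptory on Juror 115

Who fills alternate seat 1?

Removed: #113, #115, #116, #118, #125, #131, #132, #134.
Seating in order: seats 1–12 → #110, #111, #112, #114, #117, #119, #120, #121, #122, #123, #124, #126; alternates → #127, #128, #129.
So alternate 1 is #127.

127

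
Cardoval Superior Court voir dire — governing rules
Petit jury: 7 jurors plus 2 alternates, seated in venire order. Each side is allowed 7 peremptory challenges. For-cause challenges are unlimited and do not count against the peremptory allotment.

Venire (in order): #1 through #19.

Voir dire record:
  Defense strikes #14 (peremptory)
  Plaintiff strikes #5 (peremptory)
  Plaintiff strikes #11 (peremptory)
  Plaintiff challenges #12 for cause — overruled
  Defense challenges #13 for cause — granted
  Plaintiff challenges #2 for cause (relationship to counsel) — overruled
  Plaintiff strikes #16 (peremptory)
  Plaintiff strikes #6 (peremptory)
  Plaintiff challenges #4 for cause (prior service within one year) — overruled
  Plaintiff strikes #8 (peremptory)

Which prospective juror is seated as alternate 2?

Removed: #5, #6, #8, #11, #13, #14, #16. (#2, #4, #12 stay — for-cause denied.)
Seating in order: seats 1–7 → #1, #2, #3, #4, #7, #9, #10; alternates → #12, #15.
So alternate 2 is #15.

15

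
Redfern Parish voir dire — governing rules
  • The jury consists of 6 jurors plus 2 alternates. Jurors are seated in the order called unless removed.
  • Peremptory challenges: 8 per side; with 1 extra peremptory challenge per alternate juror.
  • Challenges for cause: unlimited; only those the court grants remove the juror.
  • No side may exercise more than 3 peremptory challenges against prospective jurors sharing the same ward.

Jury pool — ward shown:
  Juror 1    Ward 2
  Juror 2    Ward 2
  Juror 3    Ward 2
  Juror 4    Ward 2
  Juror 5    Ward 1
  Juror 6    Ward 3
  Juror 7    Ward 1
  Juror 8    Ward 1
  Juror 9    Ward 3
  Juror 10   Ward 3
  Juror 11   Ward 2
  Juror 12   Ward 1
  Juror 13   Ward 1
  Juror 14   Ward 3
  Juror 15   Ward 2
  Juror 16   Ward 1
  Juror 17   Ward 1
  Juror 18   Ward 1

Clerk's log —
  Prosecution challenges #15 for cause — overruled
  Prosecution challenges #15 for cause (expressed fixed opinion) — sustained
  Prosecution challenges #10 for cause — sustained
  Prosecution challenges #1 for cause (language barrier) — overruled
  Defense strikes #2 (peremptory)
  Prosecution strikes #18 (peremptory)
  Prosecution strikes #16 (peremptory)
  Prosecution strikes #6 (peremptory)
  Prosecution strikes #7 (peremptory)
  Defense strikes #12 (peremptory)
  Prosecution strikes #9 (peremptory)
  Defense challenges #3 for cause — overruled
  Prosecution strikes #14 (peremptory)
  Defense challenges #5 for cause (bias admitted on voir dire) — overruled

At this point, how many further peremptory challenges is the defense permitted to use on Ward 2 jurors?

2

Defense peremptories so far: #2, #12 — 2 of 10 used, 8 left overall.
Against Ward 2: #2 — 1 used; per-ward cap 3 leaves 2.
Binding limit: min(8, 2) = 2.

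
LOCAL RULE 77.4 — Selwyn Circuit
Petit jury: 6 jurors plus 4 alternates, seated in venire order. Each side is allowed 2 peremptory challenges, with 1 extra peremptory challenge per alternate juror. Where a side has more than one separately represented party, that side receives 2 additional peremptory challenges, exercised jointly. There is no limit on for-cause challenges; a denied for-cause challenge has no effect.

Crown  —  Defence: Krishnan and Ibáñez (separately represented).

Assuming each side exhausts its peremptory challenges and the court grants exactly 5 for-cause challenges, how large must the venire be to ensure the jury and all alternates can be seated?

Seats to fill: 6 + 4 alternates = 10.
Peremptories — Crown: 2 + 1×4 = 6; Defence: 2 + 1×4 + 2 = 8; total 14.
For-cause removals: 5.
Minimum venire: 10 + 14 + 5 = 29.

29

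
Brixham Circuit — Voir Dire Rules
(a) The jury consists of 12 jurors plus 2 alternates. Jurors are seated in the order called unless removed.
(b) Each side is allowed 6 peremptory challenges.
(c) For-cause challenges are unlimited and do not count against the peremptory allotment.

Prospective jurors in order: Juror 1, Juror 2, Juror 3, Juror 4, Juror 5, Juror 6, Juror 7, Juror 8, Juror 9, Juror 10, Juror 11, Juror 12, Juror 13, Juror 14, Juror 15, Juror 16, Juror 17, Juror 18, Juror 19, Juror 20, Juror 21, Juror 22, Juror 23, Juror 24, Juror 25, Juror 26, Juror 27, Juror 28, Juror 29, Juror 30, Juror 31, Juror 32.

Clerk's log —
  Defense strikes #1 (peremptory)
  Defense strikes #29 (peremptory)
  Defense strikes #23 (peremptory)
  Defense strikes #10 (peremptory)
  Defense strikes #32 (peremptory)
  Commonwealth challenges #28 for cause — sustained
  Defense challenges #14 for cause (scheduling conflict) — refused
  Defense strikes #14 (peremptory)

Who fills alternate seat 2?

Removed: #1, #10, #14, #23, #28, #29, #32.
Seating in order: seats 1–12 → #2, #3, #4, #5, #6, #7, #8, #9, #11, #12, #13, #15; alternates → #16, #17.
So alternate 2 is #17.

17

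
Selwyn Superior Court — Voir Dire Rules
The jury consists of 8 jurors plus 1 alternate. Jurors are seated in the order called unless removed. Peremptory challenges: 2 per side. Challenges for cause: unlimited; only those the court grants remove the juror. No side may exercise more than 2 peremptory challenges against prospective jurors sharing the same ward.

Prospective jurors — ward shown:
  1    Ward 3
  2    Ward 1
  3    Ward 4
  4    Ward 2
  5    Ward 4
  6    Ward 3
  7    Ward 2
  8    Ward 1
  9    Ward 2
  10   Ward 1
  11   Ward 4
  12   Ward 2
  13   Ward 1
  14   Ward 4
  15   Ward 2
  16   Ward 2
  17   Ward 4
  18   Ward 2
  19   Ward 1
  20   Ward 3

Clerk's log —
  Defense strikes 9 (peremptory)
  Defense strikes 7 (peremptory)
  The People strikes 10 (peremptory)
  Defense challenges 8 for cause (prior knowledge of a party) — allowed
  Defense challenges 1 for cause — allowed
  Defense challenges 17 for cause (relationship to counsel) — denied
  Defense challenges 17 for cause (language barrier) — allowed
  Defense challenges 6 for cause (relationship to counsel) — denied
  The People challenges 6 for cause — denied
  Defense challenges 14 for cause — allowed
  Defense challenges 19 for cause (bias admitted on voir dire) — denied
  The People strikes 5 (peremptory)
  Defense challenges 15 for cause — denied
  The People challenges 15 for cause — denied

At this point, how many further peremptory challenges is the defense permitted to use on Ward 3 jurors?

0

Defense peremptories so far: #9, #7 — 2 of 2 used, 0 left overall.
Against Ward 3: none yet — per-ward cap 2 leaves 2.
Binding limit: min(0, 2) = 0.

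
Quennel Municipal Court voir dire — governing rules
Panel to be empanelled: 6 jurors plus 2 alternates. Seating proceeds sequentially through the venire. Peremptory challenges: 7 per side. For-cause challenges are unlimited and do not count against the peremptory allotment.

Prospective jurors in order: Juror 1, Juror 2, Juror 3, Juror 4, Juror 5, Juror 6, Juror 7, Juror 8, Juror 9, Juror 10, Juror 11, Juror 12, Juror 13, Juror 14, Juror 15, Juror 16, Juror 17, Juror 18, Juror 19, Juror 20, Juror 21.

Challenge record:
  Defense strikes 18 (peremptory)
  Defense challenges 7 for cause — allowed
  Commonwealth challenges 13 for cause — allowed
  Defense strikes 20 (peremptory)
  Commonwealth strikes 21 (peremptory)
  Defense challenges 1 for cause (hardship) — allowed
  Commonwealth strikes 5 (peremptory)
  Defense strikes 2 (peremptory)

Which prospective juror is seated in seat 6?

10

Removed: #1, #2, #5, #7, #13, #18, #20, #21.
Filling seats in venire order through position 6: #3, #4, #6, #8, #9, #10.
So seat 6 is #10.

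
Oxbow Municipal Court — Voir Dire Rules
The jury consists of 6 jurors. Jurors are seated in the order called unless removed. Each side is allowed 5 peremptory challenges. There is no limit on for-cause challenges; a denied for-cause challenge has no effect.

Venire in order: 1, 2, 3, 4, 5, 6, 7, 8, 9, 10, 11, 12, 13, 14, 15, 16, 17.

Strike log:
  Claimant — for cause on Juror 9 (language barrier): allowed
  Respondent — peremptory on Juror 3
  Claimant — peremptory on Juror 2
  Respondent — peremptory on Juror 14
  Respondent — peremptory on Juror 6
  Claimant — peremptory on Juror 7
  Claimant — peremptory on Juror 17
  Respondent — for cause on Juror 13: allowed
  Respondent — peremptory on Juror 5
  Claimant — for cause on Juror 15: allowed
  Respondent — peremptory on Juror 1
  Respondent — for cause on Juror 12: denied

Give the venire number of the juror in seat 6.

Removed: #1, #2, #3, #5, #6, #7, #9, #13, #14, #15, #17. (#12 stays — for-cause denied.)
Filling seats in venire order through position 6: #4, #8, #10, #11, #12, #16.
So seat 6 is #16.

16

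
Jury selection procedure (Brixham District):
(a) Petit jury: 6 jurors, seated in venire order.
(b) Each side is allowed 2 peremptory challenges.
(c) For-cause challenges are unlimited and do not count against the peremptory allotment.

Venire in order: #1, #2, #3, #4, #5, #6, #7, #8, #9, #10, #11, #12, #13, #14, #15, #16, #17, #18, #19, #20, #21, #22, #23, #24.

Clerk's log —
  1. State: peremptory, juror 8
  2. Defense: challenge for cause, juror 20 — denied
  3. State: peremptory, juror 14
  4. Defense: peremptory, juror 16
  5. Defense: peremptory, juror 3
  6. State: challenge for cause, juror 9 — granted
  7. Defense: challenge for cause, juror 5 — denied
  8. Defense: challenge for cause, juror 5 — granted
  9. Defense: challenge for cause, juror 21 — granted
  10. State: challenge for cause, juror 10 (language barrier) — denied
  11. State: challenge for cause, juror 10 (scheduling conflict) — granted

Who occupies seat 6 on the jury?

Removed: #3, #5, #8, #9, #10, #14, #16, #21. (#20 stays — for-cause denied.)
Filling seats in venire order through position 6: #1, #2, #4, #6, #7, #11.
So seat 6 is #11.

11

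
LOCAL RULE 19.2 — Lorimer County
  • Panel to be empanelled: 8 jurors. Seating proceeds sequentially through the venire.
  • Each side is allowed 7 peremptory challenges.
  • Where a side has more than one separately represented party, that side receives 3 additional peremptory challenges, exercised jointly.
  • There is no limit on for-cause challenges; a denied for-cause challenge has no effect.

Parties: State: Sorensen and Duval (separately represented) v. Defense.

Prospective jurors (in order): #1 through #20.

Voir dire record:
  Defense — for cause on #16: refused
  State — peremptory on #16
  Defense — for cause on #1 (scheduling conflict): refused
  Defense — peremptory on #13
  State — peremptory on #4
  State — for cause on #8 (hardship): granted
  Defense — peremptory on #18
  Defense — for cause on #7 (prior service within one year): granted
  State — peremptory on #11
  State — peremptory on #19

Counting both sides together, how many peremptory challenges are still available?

11

State allotment: 7 base + 3 multi-party = 10. Defense allotment: 7.
State peremptories used: #16, #4, #11, #19 — 4 (the for-cause on #8 doesn't count).
Defense peremptories used: #13, #18 — 2 (for-cause on #16, #1, #7 don't count).
Remaining: (10 − 4) + (7 − 2) = 11.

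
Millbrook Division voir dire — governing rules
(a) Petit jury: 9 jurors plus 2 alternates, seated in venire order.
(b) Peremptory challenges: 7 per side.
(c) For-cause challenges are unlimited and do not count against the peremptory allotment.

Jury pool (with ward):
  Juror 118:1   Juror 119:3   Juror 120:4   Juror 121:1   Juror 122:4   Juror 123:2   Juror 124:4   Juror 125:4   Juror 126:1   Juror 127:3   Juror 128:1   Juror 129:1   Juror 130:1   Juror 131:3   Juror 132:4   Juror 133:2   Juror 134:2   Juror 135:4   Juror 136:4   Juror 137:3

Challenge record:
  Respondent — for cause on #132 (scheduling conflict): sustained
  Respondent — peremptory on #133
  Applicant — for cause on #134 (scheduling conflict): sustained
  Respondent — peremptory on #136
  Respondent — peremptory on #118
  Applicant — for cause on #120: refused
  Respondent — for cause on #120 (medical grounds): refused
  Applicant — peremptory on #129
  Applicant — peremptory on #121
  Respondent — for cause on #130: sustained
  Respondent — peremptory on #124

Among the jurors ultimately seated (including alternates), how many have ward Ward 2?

1

Removed: #118, #121, #124, #129, #130, #132, #133, #134, #136.
Seated (11 incl. alternates): #119, #120, #122, #123, #125, #126, #127, #128, #131, #135, #137.
Of those, in Ward 2: #123 → 1.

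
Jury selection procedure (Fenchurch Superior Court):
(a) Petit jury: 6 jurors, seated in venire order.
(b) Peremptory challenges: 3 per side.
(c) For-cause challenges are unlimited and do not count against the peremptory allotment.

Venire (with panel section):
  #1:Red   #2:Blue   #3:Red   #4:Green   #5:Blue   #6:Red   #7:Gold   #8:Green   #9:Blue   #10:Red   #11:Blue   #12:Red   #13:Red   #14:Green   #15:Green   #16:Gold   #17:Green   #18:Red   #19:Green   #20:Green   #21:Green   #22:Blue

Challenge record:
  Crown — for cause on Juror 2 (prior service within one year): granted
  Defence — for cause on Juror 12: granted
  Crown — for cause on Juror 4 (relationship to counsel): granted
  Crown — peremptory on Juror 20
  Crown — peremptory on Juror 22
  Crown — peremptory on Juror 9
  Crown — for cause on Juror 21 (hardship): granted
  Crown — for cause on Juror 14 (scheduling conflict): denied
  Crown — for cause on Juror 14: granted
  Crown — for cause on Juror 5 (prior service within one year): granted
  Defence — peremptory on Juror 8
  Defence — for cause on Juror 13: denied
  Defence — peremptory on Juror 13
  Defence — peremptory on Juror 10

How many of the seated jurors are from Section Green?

1

Removed: #2, #4, #5, #8, #9, #10, #12, #13, #14, #20, #21, #22.
Seated jurors 1–6: #1, #3, #6, #7, #11, #15.
Of those, in Section Green: #15 → 1.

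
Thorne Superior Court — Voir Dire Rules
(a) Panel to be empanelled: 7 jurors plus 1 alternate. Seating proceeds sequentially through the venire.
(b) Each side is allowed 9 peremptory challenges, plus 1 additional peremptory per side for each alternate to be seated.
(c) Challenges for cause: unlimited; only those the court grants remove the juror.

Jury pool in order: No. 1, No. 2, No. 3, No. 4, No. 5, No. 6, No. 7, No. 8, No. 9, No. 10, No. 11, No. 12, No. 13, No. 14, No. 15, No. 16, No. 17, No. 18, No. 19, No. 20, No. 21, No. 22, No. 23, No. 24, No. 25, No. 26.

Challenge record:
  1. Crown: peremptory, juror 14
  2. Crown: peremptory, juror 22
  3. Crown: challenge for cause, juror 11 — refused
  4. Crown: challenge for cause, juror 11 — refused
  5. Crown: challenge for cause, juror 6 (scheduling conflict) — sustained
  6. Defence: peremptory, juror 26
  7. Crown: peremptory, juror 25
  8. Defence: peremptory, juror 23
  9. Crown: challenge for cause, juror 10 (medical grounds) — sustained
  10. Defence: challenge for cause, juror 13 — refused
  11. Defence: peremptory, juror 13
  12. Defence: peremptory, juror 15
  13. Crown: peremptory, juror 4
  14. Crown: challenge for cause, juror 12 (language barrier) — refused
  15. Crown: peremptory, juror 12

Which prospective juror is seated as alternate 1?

11

Removed: #4, #6, #10, #12, #13, #14, #15, #22, #23, #25, #26. (#11 stays — for-cause denied.)
Seating in order: seats 1–7 → #1, #2, #3, #5, #7, #8, #9; alternates → #11.
So alternate 1 is #11.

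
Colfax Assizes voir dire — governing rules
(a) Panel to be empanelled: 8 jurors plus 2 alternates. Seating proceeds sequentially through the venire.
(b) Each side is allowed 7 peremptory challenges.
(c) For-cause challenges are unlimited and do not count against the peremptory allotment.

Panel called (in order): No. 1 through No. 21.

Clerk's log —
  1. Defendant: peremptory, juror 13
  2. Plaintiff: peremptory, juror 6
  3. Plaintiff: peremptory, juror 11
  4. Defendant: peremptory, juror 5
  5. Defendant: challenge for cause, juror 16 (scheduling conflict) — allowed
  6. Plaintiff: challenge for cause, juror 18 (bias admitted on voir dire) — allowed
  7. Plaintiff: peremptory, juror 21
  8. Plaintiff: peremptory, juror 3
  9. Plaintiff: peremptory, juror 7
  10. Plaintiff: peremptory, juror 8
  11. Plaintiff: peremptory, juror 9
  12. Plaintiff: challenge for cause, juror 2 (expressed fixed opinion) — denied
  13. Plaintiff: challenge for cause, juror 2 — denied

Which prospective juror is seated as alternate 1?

19

Removed: #3, #5, #6, #7, #8, #9, #11, #13, #16, #18, #21. (#2 stays — for-cause denied.)
Seating in order: seats 1–8 → #1, #2, #4, #10, #12, #14, #15, #17; alternates → #19, #20.
So alternate 1 is #19.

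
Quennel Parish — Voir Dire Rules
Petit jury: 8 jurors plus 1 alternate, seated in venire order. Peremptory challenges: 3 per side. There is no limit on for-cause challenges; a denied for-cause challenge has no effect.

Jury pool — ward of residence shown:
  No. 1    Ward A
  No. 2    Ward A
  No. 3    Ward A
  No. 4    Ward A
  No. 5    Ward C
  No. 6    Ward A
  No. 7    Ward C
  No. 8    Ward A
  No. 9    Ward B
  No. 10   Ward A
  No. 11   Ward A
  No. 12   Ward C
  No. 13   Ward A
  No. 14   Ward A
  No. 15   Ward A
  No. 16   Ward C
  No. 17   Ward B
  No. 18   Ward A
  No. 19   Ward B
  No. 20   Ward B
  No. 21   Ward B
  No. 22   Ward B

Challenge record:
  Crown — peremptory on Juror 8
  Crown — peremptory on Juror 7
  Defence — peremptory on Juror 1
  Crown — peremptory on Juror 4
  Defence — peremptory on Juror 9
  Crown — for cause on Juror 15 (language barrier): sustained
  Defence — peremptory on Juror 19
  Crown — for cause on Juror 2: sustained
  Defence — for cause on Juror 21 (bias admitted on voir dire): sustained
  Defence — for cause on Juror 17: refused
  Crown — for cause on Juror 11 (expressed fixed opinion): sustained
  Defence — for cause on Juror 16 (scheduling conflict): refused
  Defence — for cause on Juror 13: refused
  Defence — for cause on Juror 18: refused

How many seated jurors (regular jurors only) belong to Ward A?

5

Removed: #1, #2, #4, #7, #8, #9, #11, #15, #19, #21.
Seated jurors 1–8: #3, #5, #6, #10, #12, #13, #14, #16 (alternates #17 not counted).
Of those, in Ward A: #3, #6, #10, #13, #14 → 5.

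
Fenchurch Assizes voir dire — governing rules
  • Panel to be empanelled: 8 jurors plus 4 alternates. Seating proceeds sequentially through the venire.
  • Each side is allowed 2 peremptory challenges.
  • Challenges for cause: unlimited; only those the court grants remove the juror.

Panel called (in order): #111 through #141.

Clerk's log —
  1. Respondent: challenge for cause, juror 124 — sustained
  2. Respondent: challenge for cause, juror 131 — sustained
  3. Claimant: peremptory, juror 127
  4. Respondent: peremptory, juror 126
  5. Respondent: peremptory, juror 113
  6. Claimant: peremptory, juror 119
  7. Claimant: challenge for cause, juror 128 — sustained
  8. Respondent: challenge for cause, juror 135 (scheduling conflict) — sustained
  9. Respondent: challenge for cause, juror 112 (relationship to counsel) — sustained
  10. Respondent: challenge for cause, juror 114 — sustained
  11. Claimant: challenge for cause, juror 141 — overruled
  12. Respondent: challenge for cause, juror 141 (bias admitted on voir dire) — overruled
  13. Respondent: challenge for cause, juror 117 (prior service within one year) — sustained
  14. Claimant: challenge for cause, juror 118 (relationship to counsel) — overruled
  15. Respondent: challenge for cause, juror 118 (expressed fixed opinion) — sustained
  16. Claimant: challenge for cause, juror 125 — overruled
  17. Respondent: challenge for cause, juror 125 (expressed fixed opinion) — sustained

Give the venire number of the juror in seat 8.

Removed: #112, #113, #114, #117, #118, #119, #124, #125, #126, #127, #128, #131, #135. (#141 stays — for-cause denied.)
Seating in order: seats 1–8 → #111, #115, #116, #120, #121, #122, #123, #129; alternates → #130, #132, #133, #134.
So seat 8 is #129.

129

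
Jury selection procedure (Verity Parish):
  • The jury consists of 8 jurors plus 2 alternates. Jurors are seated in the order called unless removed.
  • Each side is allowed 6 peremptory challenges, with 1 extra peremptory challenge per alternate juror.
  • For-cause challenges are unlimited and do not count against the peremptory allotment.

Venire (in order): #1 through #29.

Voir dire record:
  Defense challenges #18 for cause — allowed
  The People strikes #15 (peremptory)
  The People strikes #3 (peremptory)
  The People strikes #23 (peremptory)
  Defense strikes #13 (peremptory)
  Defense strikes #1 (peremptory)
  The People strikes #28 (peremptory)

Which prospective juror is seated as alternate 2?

12

Removed: #1, #3, #13, #15, #18, #23, #28.
Seating in order: seats 1–8 → #2, #4, #5, #6, #7, #8, #9, #10; alternates → #11, #12.
So alternate 2 is #12.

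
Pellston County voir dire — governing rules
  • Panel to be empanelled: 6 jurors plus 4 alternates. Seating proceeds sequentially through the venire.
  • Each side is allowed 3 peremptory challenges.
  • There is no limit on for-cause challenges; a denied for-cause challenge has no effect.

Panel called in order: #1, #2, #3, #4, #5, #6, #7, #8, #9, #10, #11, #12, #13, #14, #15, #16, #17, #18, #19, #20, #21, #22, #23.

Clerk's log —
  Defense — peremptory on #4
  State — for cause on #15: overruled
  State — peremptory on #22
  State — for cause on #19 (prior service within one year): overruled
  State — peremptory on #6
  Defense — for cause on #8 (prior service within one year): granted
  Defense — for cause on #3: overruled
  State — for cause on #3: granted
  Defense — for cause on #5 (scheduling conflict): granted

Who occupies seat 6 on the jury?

Removed: #3, #4, #5, #6, #8, #22. (#15, #19 stay — for-cause denied.)
Seating in order: seats 1–6 → #1, #2, #7, #9, #10, #11; alternates → #12, #13, #14, #15.
So seat 6 is #11.

11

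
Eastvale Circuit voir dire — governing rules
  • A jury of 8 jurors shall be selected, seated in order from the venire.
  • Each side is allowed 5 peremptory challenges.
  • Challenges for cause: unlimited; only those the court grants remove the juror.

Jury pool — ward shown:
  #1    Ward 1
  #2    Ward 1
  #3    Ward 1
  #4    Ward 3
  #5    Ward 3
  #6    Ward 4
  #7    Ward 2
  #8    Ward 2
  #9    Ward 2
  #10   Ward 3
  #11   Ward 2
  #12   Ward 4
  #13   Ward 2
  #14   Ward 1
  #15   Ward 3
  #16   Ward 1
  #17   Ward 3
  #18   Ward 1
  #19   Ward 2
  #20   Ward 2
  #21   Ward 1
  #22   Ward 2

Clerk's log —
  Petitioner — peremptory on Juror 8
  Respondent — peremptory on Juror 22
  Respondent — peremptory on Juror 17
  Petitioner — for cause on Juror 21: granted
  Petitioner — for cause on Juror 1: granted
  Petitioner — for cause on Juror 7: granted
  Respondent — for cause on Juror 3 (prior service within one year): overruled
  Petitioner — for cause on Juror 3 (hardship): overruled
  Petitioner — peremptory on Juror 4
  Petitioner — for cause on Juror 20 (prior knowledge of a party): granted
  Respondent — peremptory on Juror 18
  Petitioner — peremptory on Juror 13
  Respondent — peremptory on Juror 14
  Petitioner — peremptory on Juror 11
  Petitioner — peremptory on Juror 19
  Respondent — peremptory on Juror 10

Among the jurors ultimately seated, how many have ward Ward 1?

Removed: #1, #4, #7, #8, #10, #11, #13, #14, #17, #18, #19, #20, #21, #22.
Seated jurors 1–8: #2, #3, #5, #6, #9, #12, #15, #16.
Of those, in Ward 1: #2, #3, #16 → 3.

3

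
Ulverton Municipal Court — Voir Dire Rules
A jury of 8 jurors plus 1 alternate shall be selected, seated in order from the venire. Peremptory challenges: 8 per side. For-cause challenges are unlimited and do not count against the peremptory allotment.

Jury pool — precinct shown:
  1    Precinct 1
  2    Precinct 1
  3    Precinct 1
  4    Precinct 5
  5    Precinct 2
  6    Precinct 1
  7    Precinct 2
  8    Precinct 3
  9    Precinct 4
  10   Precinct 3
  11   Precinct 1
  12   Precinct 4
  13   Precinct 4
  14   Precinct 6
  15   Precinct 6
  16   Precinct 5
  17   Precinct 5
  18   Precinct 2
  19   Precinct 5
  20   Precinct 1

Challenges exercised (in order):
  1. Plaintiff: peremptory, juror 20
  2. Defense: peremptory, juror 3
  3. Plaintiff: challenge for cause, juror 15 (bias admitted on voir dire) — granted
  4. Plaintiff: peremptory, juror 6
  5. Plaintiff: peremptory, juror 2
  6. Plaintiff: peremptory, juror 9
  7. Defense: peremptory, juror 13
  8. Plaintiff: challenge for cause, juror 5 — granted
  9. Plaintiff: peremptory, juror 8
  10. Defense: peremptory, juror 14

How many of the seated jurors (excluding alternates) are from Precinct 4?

Removed: #2, #3, #5, #6, #8, #9, #13, #14, #15, #20.
Seated jurors 1–8: #1, #4, #7, #10, #11, #12, #16, #17 (alternates #18 not counted).
Of those, in Precinct 4: #12 → 1.

1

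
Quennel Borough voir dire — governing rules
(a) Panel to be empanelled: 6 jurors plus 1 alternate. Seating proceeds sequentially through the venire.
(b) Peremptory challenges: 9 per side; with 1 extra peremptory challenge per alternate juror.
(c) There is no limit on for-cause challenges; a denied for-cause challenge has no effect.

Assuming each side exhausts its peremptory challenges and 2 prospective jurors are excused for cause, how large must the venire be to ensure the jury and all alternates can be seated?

Seats to fill: 6 + 1 alternates = 7.
Peremptories: 9 + 1×1 = 10 per side × 2 sides = 20.
For-cause removals: 2.
Minimum venire: 7 + 20 + 2 = 29.

29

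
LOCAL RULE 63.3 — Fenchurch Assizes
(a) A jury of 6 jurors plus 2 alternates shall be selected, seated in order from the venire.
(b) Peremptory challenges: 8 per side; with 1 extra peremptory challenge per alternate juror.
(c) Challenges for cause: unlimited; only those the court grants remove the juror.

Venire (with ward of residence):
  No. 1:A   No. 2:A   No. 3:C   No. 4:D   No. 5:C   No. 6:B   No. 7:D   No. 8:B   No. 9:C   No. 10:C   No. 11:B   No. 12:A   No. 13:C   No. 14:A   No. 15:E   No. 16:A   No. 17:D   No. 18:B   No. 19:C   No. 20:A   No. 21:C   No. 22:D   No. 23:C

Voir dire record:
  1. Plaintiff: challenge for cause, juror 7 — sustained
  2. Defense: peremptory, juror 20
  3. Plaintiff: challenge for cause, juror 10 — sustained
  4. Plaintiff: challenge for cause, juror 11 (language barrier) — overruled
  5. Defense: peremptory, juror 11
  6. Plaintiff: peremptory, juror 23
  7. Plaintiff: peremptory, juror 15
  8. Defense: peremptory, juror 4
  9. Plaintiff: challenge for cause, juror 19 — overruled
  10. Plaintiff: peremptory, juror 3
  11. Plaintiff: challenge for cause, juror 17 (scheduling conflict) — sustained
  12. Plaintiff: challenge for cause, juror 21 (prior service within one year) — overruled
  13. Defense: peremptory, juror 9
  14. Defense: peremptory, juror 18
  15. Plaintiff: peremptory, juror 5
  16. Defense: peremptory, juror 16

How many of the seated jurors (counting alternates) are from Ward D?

Removed: #3, #4, #5, #7, #9, #10, #11, #15, #16, #17, #18, #20, #23.
Seated (8 incl. alternates): #1, #2, #6, #8, #12, #13, #14, #19.
None of those are in Ward D → 0.

0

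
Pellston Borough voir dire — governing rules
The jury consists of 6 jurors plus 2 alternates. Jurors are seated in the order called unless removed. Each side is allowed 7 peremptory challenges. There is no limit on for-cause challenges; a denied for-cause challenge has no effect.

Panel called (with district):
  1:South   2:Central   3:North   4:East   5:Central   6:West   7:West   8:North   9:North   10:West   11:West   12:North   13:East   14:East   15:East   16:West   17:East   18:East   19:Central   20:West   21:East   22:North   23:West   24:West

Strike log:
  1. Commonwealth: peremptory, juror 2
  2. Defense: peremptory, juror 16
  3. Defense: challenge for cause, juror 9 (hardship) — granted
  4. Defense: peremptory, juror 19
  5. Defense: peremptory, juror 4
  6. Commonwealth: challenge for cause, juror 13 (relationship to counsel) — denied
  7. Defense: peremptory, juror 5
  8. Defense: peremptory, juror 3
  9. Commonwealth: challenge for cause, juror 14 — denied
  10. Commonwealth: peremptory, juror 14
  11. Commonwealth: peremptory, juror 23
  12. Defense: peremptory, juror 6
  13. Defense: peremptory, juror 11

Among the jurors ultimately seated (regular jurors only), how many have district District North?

Removed: #2, #3, #4, #5, #6, #9, #11, #14, #16, #19, #23.
Seated jurors 1–6: #1, #7, #8, #10, #12, #13 (alternates #15, #17 not counted).
Of those, in District North: #8, #12 → 2.

2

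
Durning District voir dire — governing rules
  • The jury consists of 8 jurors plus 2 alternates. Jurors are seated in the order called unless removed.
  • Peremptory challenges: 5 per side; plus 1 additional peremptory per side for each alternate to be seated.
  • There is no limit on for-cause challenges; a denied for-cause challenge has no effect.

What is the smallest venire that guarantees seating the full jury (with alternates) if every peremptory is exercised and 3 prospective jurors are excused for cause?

27

Seats to fill: 8 + 2 alternates = 10.
Peremptories: 5 + 1×2 = 7 per side × 2 sides = 14.
For-cause removals: 3.
Minimum venire: 10 + 14 + 3 = 27.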